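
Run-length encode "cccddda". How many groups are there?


Input: cccddda
Scanning for consecutive runs:
  Group 1: 'c' x 3 (positions 0-2)
  Group 2: 'd' x 3 (positions 3-5)
  Group 3: 'a' x 1 (positions 6-6)
Total groups: 3

3


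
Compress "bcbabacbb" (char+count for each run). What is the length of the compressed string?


Input: bcbabacbb
Runs:
  'b' x 1 => "b1"
  'c' x 1 => "c1"
  'b' x 1 => "b1"
  'a' x 1 => "a1"
  'b' x 1 => "b1"
  'a' x 1 => "a1"
  'c' x 1 => "c1"
  'b' x 2 => "b2"
Compressed: "b1c1b1a1b1a1c1b2"
Compressed length: 16

16


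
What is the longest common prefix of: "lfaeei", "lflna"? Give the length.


Words: lfaeei, lflna
  Position 0: all 'l' => match
  Position 1: all 'f' => match
  Position 2: ('a', 'l') => mismatch, stop
LCP = "lf" (length 2)

2


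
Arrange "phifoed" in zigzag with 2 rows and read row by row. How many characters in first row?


Zigzag "phifoed" into 2 rows:
Placing characters:
  'p' => row 0
  'h' => row 1
  'i' => row 0
  'f' => row 1
  'o' => row 0
  'e' => row 1
  'd' => row 0
Rows:
  Row 0: "piod"
  Row 1: "hfe"
First row length: 4

4


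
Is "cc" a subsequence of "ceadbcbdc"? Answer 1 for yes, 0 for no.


Check if "cc" is a subsequence of "ceadbcbdc"
Greedy scan:
  Position 0 ('c'): matches sub[0] = 'c'
  Position 1 ('e'): no match needed
  Position 2 ('a'): no match needed
  Position 3 ('d'): no match needed
  Position 4 ('b'): no match needed
  Position 5 ('c'): matches sub[1] = 'c'
  Position 6 ('b'): no match needed
  Position 7 ('d'): no match needed
  Position 8 ('c'): no match needed
All 2 characters matched => is a subsequence

1


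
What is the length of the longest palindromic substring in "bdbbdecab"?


Input: "bdbbdecab"
Checking substrings for palindromes:
  [1:5] "dbbd" (len 4) => palindrome
  [0:3] "bdb" (len 3) => palindrome
  [2:4] "bb" (len 2) => palindrome
Longest palindromic substring: "dbbd" with length 4

4


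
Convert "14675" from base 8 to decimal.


Input: "14675" in base 8
Positional expansion:
  Digit '1' (value 1) x 8^4 = 4096
  Digit '4' (value 4) x 8^3 = 2048
  Digit '6' (value 6) x 8^2 = 384
  Digit '7' (value 7) x 8^1 = 56
  Digit '5' (value 5) x 8^0 = 5
Sum = 6589

6589


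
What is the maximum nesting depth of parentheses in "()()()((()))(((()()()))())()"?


Input: "()()()((()))(((()()()))())()"
Tracking depth:
  Position 0 '(': depth becomes 1
  Position 1 ')': depth becomes 0
  Position 2 '(': depth becomes 1
  Position 3 ')': depth becomes 0
  Position 4 '(': depth becomes 1
  Position 5 ')': depth becomes 0
  Position 6 '(': depth becomes 1
  Position 7 '(': depth becomes 2
  Position 8 '(': depth becomes 3
  Position 9 ')': depth becomes 2
  Position 10 ')': depth becomes 1
  Position 11 ')': depth becomes 0
  Position 12 '(': depth becomes 1
  Position 13 '(': depth becomes 2
  Position 14 '(': depth becomes 3
  Position 15 '(': depth becomes 4
  Position 16 ')': depth becomes 3
  Position 17 '(': depth becomes 4
  Position 18 ')': depth becomes 3
  Position 19 '(': depth becomes 4
  Position 20 ')': depth becomes 3
  Position 21 ')': depth becomes 2
  Position 22 ')': depth becomes 1
  Position 23 '(': depth becomes 2
  Position 24 ')': depth becomes 1
  Position 25 ')': depth becomes 0
  Position 26 '(': depth becomes 1
  Position 27 ')': depth becomes 0
Maximum depth reached: 4

4


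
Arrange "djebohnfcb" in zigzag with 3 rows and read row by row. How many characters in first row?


Zigzag "djebohnfcb" into 3 rows:
Placing characters:
  'd' => row 0
  'j' => row 1
  'e' => row 2
  'b' => row 1
  'o' => row 0
  'h' => row 1
  'n' => row 2
  'f' => row 1
  'c' => row 0
  'b' => row 1
Rows:
  Row 0: "doc"
  Row 1: "jbhfb"
  Row 2: "en"
First row length: 3

3


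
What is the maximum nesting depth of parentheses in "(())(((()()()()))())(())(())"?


Input: "(())(((()()()()))())(())(())"
Tracking depth:
  Position 0 '(': depth becomes 1
  Position 1 '(': depth becomes 2
  Position 2 ')': depth becomes 1
  Position 3 ')': depth becomes 0
  Position 4 '(': depth becomes 1
  Position 5 '(': depth becomes 2
  Position 6 '(': depth becomes 3
  Position 7 '(': depth becomes 4
  Position 8 ')': depth becomes 3
  Position 9 '(': depth becomes 4
  Position 10 ')': depth becomes 3
  Position 11 '(': depth becomes 4
  Position 12 ')': depth becomes 3
  Position 13 '(': depth becomes 4
  Position 14 ')': depth becomes 3
  Position 15 ')': depth becomes 2
  Position 16 ')': depth becomes 1
  Position 17 '(': depth becomes 2
  Position 18 ')': depth becomes 1
  Position 19 ')': depth becomes 0
  Position 20 '(': depth becomes 1
  Position 21 '(': depth becomes 2
  Position 22 ')': depth becomes 1
  Position 23 ')': depth becomes 0
  Position 24 '(': depth becomes 1
  Position 25 '(': depth becomes 2
  Position 26 ')': depth becomes 1
  Position 27 ')': depth becomes 0
Maximum depth reached: 4

4


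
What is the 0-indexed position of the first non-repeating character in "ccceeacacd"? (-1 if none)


Input: ccceeacacd
Character frequencies:
  'a': 2
  'c': 5
  'd': 1
  'e': 2
Scanning left to right for freq == 1:
  Position 0 ('c'): freq=5, skip
  Position 1 ('c'): freq=5, skip
  Position 2 ('c'): freq=5, skip
  Position 3 ('e'): freq=2, skip
  Position 4 ('e'): freq=2, skip
  Position 5 ('a'): freq=2, skip
  Position 6 ('c'): freq=5, skip
  Position 7 ('a'): freq=2, skip
  Position 8 ('c'): freq=5, skip
  Position 9 ('d'): unique! => answer = 9

9


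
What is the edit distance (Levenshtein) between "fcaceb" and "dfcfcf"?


Computing edit distance: "fcaceb" -> "dfcfcf"
DP table:
           d    f    c    f    c    f
      0    1    2    3    4    5    6
  f   1    1    1    2    3    4    5
  c   2    2    2    1    2    3    4
  a   3    3    3    2    2    3    4
  c   4    4    4    3    3    2    3
  e   5    5    5    4    4    3    3
  b   6    6    6    5    5    4    4
Edit distance = dp[6][6] = 4

4


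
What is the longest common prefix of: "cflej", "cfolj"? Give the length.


Words: cflej, cfolj
  Position 0: all 'c' => match
  Position 1: all 'f' => match
  Position 2: ('l', 'o') => mismatch, stop
LCP = "cf" (length 2)

2


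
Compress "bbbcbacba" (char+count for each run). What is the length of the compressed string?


Input: bbbcbacba
Runs:
  'b' x 3 => "b3"
  'c' x 1 => "c1"
  'b' x 1 => "b1"
  'a' x 1 => "a1"
  'c' x 1 => "c1"
  'b' x 1 => "b1"
  'a' x 1 => "a1"
Compressed: "b3c1b1a1c1b1a1"
Compressed length: 14

14


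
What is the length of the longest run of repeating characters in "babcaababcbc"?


Input: "babcaababcbc"
Scanning for longest run:
  Position 1 ('a'): new char, reset run to 1
  Position 2 ('b'): new char, reset run to 1
  Position 3 ('c'): new char, reset run to 1
  Position 4 ('a'): new char, reset run to 1
  Position 5 ('a'): continues run of 'a', length=2
  Position 6 ('b'): new char, reset run to 1
  Position 7 ('a'): new char, reset run to 1
  Position 8 ('b'): new char, reset run to 1
  Position 9 ('c'): new char, reset run to 1
  Position 10 ('b'): new char, reset run to 1
  Position 11 ('c'): new char, reset run to 1
Longest run: 'a' with length 2

2


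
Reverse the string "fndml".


Input: fndml
Reading characters right to left:
  Position 4: 'l'
  Position 3: 'm'
  Position 2: 'd'
  Position 1: 'n'
  Position 0: 'f'
Reversed: lmdnf

lmdnf


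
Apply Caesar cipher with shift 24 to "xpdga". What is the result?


Caesar cipher: shift "xpdga" by 24
  'x' (pos 23) + 24 = pos 21 = 'v'
  'p' (pos 15) + 24 = pos 13 = 'n'
  'd' (pos 3) + 24 = pos 1 = 'b'
  'g' (pos 6) + 24 = pos 4 = 'e'
  'a' (pos 0) + 24 = pos 24 = 'y'
Result: vnbey

vnbey


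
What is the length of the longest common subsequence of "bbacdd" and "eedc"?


LCS of "bbacdd" and "eedc"
DP table:
           e    e    d    c
      0    0    0    0    0
  b   0    0    0    0    0
  b   0    0    0    0    0
  a   0    0    0    0    0
  c   0    0    0    0    1
  d   0    0    0    1    1
  d   0    0    0    1    1
LCS length = dp[6][4] = 1

1


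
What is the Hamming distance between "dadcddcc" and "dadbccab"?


Comparing "dadcddcc" and "dadbccab" position by position:
  Position 0: 'd' vs 'd' => same
  Position 1: 'a' vs 'a' => same
  Position 2: 'd' vs 'd' => same
  Position 3: 'c' vs 'b' => differ
  Position 4: 'd' vs 'c' => differ
  Position 5: 'd' vs 'c' => differ
  Position 6: 'c' vs 'a' => differ
  Position 7: 'c' vs 'b' => differ
Total differences (Hamming distance): 5

5


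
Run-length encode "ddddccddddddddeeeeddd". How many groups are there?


Input: ddddccddddddddeeeeddd
Scanning for consecutive runs:
  Group 1: 'd' x 4 (positions 0-3)
  Group 2: 'c' x 2 (positions 4-5)
  Group 3: 'd' x 8 (positions 6-13)
  Group 4: 'e' x 4 (positions 14-17)
  Group 5: 'd' x 3 (positions 18-20)
Total groups: 5

5


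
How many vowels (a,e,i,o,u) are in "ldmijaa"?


Input: ldmijaa
Checking each character:
  'l' at position 0: consonant
  'd' at position 1: consonant
  'm' at position 2: consonant
  'i' at position 3: vowel (running total: 1)
  'j' at position 4: consonant
  'a' at position 5: vowel (running total: 2)
  'a' at position 6: vowel (running total: 3)
Total vowels: 3

3


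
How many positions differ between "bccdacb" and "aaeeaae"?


Comparing "bccdacb" and "aaeeaae" position by position:
  Position 0: 'b' vs 'a' => DIFFER
  Position 1: 'c' vs 'a' => DIFFER
  Position 2: 'c' vs 'e' => DIFFER
  Position 3: 'd' vs 'e' => DIFFER
  Position 4: 'a' vs 'a' => same
  Position 5: 'c' vs 'a' => DIFFER
  Position 6: 'b' vs 'e' => DIFFER
Positions that differ: 6

6


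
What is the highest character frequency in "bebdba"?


Input: bebdba
Character counts:
  'a': 1
  'b': 3
  'd': 1
  'e': 1
Maximum frequency: 3

3


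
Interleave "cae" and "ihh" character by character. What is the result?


Interleaving "cae" and "ihh":
  Position 0: 'c' from first, 'i' from second => "ci"
  Position 1: 'a' from first, 'h' from second => "ah"
  Position 2: 'e' from first, 'h' from second => "eh"
Result: ciaheh

ciaheh


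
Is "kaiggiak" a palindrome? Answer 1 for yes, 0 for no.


Input: kaiggiak
Reversed: kaiggiak
  Compare pos 0 ('k') with pos 7 ('k'): match
  Compare pos 1 ('a') with pos 6 ('a'): match
  Compare pos 2 ('i') with pos 5 ('i'): match
  Compare pos 3 ('g') with pos 4 ('g'): match
Result: palindrome

1


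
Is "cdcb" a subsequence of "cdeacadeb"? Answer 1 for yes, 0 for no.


Check if "cdcb" is a subsequence of "cdeacadeb"
Greedy scan:
  Position 0 ('c'): matches sub[0] = 'c'
  Position 1 ('d'): matches sub[1] = 'd'
  Position 2 ('e'): no match needed
  Position 3 ('a'): no match needed
  Position 4 ('c'): matches sub[2] = 'c'
  Position 5 ('a'): no match needed
  Position 6 ('d'): no match needed
  Position 7 ('e'): no match needed
  Position 8 ('b'): matches sub[3] = 'b'
All 4 characters matched => is a subsequence

1


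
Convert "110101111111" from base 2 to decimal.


Input: "110101111111" in base 2
Positional expansion:
  Digit '1' (value 1) x 2^11 = 2048
  Digit '1' (value 1) x 2^10 = 1024
  Digit '0' (value 0) x 2^9 = 0
  Digit '1' (value 1) x 2^8 = 256
  Digit '0' (value 0) x 2^7 = 0
  Digit '1' (value 1) x 2^6 = 64
  Digit '1' (value 1) x 2^5 = 32
  Digit '1' (value 1) x 2^4 = 16
  Digit '1' (value 1) x 2^3 = 8
  Digit '1' (value 1) x 2^2 = 4
  Digit '1' (value 1) x 2^1 = 2
  Digit '1' (value 1) x 2^0 = 1
Sum = 3455

3455


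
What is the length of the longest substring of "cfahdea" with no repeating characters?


Input: "cfahdea"
Sliding window (track last position of each char):
  Position 0 ('c'): window [0,0] length 1 -- new best
  Position 1 ('f'): window [0,1] length 2 -- new best
  Position 2 ('a'): window [0,2] length 3 -- new best
  Position 3 ('h'): window [0,3] length 4 -- new best
  Position 4 ('d'): window [0,4] length 5 -- new best
  Position 5 ('e'): window [0,5] length 6 -- new best
  Position 6 ('a'): repeat (last at 2), move window start to 3
  Position 6 ('a'): window [3,6] length 4
Longest substring with no repeats: "cfahde" with length 6

6


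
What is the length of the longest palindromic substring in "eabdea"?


Input: "eabdea"
Checking substrings for palindromes:
  No multi-char palindromic substrings found
Longest palindromic substring: "e" with length 1

1


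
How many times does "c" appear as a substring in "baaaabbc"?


Searching for "c" in "baaaabbc"
Scanning each position:
  Position 0: "b" => no
  Position 1: "a" => no
  Position 2: "a" => no
  Position 3: "a" => no
  Position 4: "a" => no
  Position 5: "b" => no
  Position 6: "b" => no
  Position 7: "c" => MATCH
Total occurrences: 1

1


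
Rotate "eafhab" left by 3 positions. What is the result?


Input: "eafhab", rotate left by 3
First 3 characters: "eaf"
Remaining characters: "hab"
Concatenate remaining + first: "hab" + "eaf" = "habeaf"

habeaf


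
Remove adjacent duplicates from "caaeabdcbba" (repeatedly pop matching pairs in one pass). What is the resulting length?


Input: caaeabdcbba
Stack-based adjacent duplicate removal:
  Read 'c': push. Stack: c
  Read 'a': push. Stack: ca
  Read 'a': matches stack top 'a' => pop. Stack: c
  Read 'e': push. Stack: ce
  Read 'a': push. Stack: cea
  Read 'b': push. Stack: ceab
  Read 'd': push. Stack: ceabd
  Read 'c': push. Stack: ceabdc
  Read 'b': push. Stack: ceabdcb
  Read 'b': matches stack top 'b' => pop. Stack: ceabdc
  Read 'a': push. Stack: ceabdca
Final stack: "ceabdca" (length 7)

7


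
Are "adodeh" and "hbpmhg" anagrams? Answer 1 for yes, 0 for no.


Strings: "adodeh", "hbpmhg"
Sorted first:  addeho
Sorted second: bghhmp
Differ at position 0: 'a' vs 'b' => not anagrams

0


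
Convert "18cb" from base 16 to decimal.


Input: "18cb" in base 16
Positional expansion:
  Digit '1' (value 1) x 16^3 = 4096
  Digit '8' (value 8) x 16^2 = 2048
  Digit 'c' (value 12) x 16^1 = 192
  Digit 'b' (value 11) x 16^0 = 11
Sum = 6347

6347


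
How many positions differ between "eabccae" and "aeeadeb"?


Comparing "eabccae" and "aeeadeb" position by position:
  Position 0: 'e' vs 'a' => DIFFER
  Position 1: 'a' vs 'e' => DIFFER
  Position 2: 'b' vs 'e' => DIFFER
  Position 3: 'c' vs 'a' => DIFFER
  Position 4: 'c' vs 'd' => DIFFER
  Position 5: 'a' vs 'e' => DIFFER
  Position 6: 'e' vs 'b' => DIFFER
Positions that differ: 7

7


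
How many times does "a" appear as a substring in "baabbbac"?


Searching for "a" in "baabbbac"
Scanning each position:
  Position 0: "b" => no
  Position 1: "a" => MATCH
  Position 2: "a" => MATCH
  Position 3: "b" => no
  Position 4: "b" => no
  Position 5: "b" => no
  Position 6: "a" => MATCH
  Position 7: "c" => no
Total occurrences: 3

3


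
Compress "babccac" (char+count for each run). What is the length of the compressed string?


Input: babccac
Runs:
  'b' x 1 => "b1"
  'a' x 1 => "a1"
  'b' x 1 => "b1"
  'c' x 2 => "c2"
  'a' x 1 => "a1"
  'c' x 1 => "c1"
Compressed: "b1a1b1c2a1c1"
Compressed length: 12

12


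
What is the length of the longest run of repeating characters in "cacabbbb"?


Input: "cacabbbb"
Scanning for longest run:
  Position 1 ('a'): new char, reset run to 1
  Position 2 ('c'): new char, reset run to 1
  Position 3 ('a'): new char, reset run to 1
  Position 4 ('b'): new char, reset run to 1
  Position 5 ('b'): continues run of 'b', length=2
  Position 6 ('b'): continues run of 'b', length=3
  Position 7 ('b'): continues run of 'b', length=4
Longest run: 'b' with length 4

4


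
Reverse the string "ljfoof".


Input: ljfoof
Reading characters right to left:
  Position 5: 'f'
  Position 4: 'o'
  Position 3: 'o'
  Position 2: 'f'
  Position 1: 'j'
  Position 0: 'l'
Reversed: foofjl

foofjl


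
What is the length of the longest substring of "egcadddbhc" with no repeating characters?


Input: "egcadddbhc"
Sliding window (track last position of each char):
  Position 0 ('e'): window [0,0] length 1 -- new best
  Position 1 ('g'): window [0,1] length 2 -- new best
  Position 2 ('c'): window [0,2] length 3 -- new best
  Position 3 ('a'): window [0,3] length 4 -- new best
  Position 4 ('d'): window [0,4] length 5 -- new best
  Position 5 ('d'): repeat (last at 4), move window start to 5
  Position 5 ('d'): window [5,5] length 1
  Position 6 ('d'): repeat (last at 5), move window start to 6
  Position 6 ('d'): window [6,6] length 1
  Position 7 ('b'): window [6,7] length 2
  Position 8 ('h'): window [6,8] length 3
  Position 9 ('c'): window [6,9] length 4
Longest substring with no repeats: "egcad" with length 5

5


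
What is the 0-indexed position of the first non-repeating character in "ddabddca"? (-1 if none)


Input: ddabddca
Character frequencies:
  'a': 2
  'b': 1
  'c': 1
  'd': 4
Scanning left to right for freq == 1:
  Position 0 ('d'): freq=4, skip
  Position 1 ('d'): freq=4, skip
  Position 2 ('a'): freq=2, skip
  Position 3 ('b'): unique! => answer = 3

3


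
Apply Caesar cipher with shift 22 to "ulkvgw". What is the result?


Caesar cipher: shift "ulkvgw" by 22
  'u' (pos 20) + 22 = pos 16 = 'q'
  'l' (pos 11) + 22 = pos 7 = 'h'
  'k' (pos 10) + 22 = pos 6 = 'g'
  'v' (pos 21) + 22 = pos 17 = 'r'
  'g' (pos 6) + 22 = pos 2 = 'c'
  'w' (pos 22) + 22 = pos 18 = 's'
Result: qhgrcs

qhgrcs


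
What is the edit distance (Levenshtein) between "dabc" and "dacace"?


Computing edit distance: "dabc" -> "dacace"
DP table:
           d    a    c    a    c    e
      0    1    2    3    4    5    6
  d   1    0    1    2    3    4    5
  a   2    1    0    1    2    3    4
  b   3    2    1    1    2    3    4
  c   4    3    2    1    2    2    3
Edit distance = dp[4][6] = 3

3


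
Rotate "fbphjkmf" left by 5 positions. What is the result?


Input: "fbphjkmf", rotate left by 5
First 5 characters: "fbphj"
Remaining characters: "kmf"
Concatenate remaining + first: "kmf" + "fbphj" = "kmffbphj"

kmffbphj


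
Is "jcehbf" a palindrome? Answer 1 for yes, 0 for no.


Input: jcehbf
Reversed: fbhecj
  Compare pos 0 ('j') with pos 5 ('f'): MISMATCH
  Compare pos 1 ('c') with pos 4 ('b'): MISMATCH
  Compare pos 2 ('e') with pos 3 ('h'): MISMATCH
Result: not a palindrome

0


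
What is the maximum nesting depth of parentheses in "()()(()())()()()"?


Input: "()()(()())()()()"
Tracking depth:
  Position 0 '(': depth becomes 1
  Position 1 ')': depth becomes 0
  Position 2 '(': depth becomes 1
  Position 3 ')': depth becomes 0
  Position 4 '(': depth becomes 1
  Position 5 '(': depth becomes 2
  Position 6 ')': depth becomes 1
  Position 7 '(': depth becomes 2
  Position 8 ')': depth becomes 1
  Position 9 ')': depth becomes 0
  Position 10 '(': depth becomes 1
  Position 11 ')': depth becomes 0
  Position 12 '(': depth becomes 1
  Position 13 ')': depth becomes 0
  Position 14 '(': depth becomes 1
  Position 15 ')': depth becomes 0
Maximum depth reached: 2

2


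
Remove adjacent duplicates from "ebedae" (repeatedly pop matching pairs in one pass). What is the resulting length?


Input: ebedae
Stack-based adjacent duplicate removal:
  Read 'e': push. Stack: e
  Read 'b': push. Stack: eb
  Read 'e': push. Stack: ebe
  Read 'd': push. Stack: ebed
  Read 'a': push. Stack: ebeda
  Read 'e': push. Stack: ebedae
Final stack: "ebedae" (length 6)

6


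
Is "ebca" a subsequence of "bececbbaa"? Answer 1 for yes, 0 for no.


Check if "ebca" is a subsequence of "bececbbaa"
Greedy scan:
  Position 0 ('b'): no match needed
  Position 1 ('e'): matches sub[0] = 'e'
  Position 2 ('c'): no match needed
  Position 3 ('e'): no match needed
  Position 4 ('c'): no match needed
  Position 5 ('b'): matches sub[1] = 'b'
  Position 6 ('b'): no match needed
  Position 7 ('a'): no match needed
  Position 8 ('a'): no match needed
Only matched 2/4 characters => not a subsequence

0


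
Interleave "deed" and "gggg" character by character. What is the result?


Interleaving "deed" and "gggg":
  Position 0: 'd' from first, 'g' from second => "dg"
  Position 1: 'e' from first, 'g' from second => "eg"
  Position 2: 'e' from first, 'g' from second => "eg"
  Position 3: 'd' from first, 'g' from second => "dg"
Result: dgegegdg

dgegegdg


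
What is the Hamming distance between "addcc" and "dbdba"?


Comparing "addcc" and "dbdba" position by position:
  Position 0: 'a' vs 'd' => differ
  Position 1: 'd' vs 'b' => differ
  Position 2: 'd' vs 'd' => same
  Position 3: 'c' vs 'b' => differ
  Position 4: 'c' vs 'a' => differ
Total differences (Hamming distance): 4

4


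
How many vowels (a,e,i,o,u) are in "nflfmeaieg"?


Input: nflfmeaieg
Checking each character:
  'n' at position 0: consonant
  'f' at position 1: consonant
  'l' at position 2: consonant
  'f' at position 3: consonant
  'm' at position 4: consonant
  'e' at position 5: vowel (running total: 1)
  'a' at position 6: vowel (running total: 2)
  'i' at position 7: vowel (running total: 3)
  'e' at position 8: vowel (running total: 4)
  'g' at position 9: consonant
Total vowels: 4

4


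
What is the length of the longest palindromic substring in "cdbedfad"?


Input: "cdbedfad"
Checking substrings for palindromes:
  No multi-char palindromic substrings found
Longest palindromic substring: "c" with length 1

1


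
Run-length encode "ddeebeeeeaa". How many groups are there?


Input: ddeebeeeeaa
Scanning for consecutive runs:
  Group 1: 'd' x 2 (positions 0-1)
  Group 2: 'e' x 2 (positions 2-3)
  Group 3: 'b' x 1 (positions 4-4)
  Group 4: 'e' x 4 (positions 5-8)
  Group 5: 'a' x 2 (positions 9-10)
Total groups: 5

5


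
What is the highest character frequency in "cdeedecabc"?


Input: cdeedecabc
Character counts:
  'a': 1
  'b': 1
  'c': 3
  'd': 2
  'e': 3
Maximum frequency: 3

3


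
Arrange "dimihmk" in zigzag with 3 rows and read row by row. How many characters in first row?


Zigzag "dimihmk" into 3 rows:
Placing characters:
  'd' => row 0
  'i' => row 1
  'm' => row 2
  'i' => row 1
  'h' => row 0
  'm' => row 1
  'k' => row 2
Rows:
  Row 0: "dh"
  Row 1: "iim"
  Row 2: "mk"
First row length: 2

2


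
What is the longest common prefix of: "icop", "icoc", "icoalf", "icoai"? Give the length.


Words: icop, icoc, icoalf, icoai
  Position 0: all 'i' => match
  Position 1: all 'c' => match
  Position 2: all 'o' => match
  Position 3: ('p', 'c', 'a', 'a') => mismatch, stop
LCP = "ico" (length 3)

3


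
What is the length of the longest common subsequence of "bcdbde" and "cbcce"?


LCS of "bcdbde" and "cbcce"
DP table:
           c    b    c    c    e
      0    0    0    0    0    0
  b   0    0    1    1    1    1
  c   0    1    1    2    2    2
  d   0    1    1    2    2    2
  b   0    1    2    2    2    2
  d   0    1    2    2    2    2
  e   0    1    2    2    2    3
LCS length = dp[6][5] = 3

3


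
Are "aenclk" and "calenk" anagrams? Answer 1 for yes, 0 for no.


Strings: "aenclk", "calenk"
Sorted first:  acekln
Sorted second: acekln
Sorted forms match => anagrams

1


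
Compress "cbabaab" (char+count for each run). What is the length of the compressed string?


Input: cbabaab
Runs:
  'c' x 1 => "c1"
  'b' x 1 => "b1"
  'a' x 1 => "a1"
  'b' x 1 => "b1"
  'a' x 2 => "a2"
  'b' x 1 => "b1"
Compressed: "c1b1a1b1a2b1"
Compressed length: 12

12


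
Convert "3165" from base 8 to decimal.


Input: "3165" in base 8
Positional expansion:
  Digit '3' (value 3) x 8^3 = 1536
  Digit '1' (value 1) x 8^2 = 64
  Digit '6' (value 6) x 8^1 = 48
  Digit '5' (value 5) x 8^0 = 5
Sum = 1653

1653


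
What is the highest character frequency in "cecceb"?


Input: cecceb
Character counts:
  'b': 1
  'c': 3
  'e': 2
Maximum frequency: 3

3


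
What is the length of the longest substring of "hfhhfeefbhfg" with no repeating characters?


Input: "hfhhfeefbhfg"
Sliding window (track last position of each char):
  Position 0 ('h'): window [0,0] length 1 -- new best
  Position 1 ('f'): window [0,1] length 2 -- new best
  Position 2 ('h'): repeat (last at 0), move window start to 1
  Position 2 ('h'): window [1,2] length 2
  Position 3 ('h'): repeat (last at 2), move window start to 3
  Position 3 ('h'): window [3,3] length 1
  Position 4 ('f'): window [3,4] length 2
  Position 5 ('e'): window [3,5] length 3 -- new best
  Position 6 ('e'): repeat (last at 5), move window start to 6
  Position 6 ('e'): window [6,6] length 1
  Position 7 ('f'): window [6,7] length 2
  Position 8 ('b'): window [6,8] length 3
  Position 9 ('h'): window [6,9] length 4 -- new best
  Position 10 ('f'): repeat (last at 7), move window start to 8
  Position 10 ('f'): window [8,10] length 3
  Position 11 ('g'): window [8,11] length 4
Longest substring with no repeats: "efbh" with length 4

4


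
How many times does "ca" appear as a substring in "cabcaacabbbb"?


Searching for "ca" in "cabcaacabbbb"
Scanning each position:
  Position 0: "ca" => MATCH
  Position 1: "ab" => no
  Position 2: "bc" => no
  Position 3: "ca" => MATCH
  Position 4: "aa" => no
  Position 5: "ac" => no
  Position 6: "ca" => MATCH
  Position 7: "ab" => no
  Position 8: "bb" => no
  Position 9: "bb" => no
  Position 10: "bb" => no
Total occurrences: 3

3


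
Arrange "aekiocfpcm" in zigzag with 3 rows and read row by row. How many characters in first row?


Zigzag "aekiocfpcm" into 3 rows:
Placing characters:
  'a' => row 0
  'e' => row 1
  'k' => row 2
  'i' => row 1
  'o' => row 0
  'c' => row 1
  'f' => row 2
  'p' => row 1
  'c' => row 0
  'm' => row 1
Rows:
  Row 0: "aoc"
  Row 1: "eicpm"
  Row 2: "kf"
First row length: 3

3


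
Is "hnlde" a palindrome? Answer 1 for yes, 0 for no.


Input: hnlde
Reversed: edlnh
  Compare pos 0 ('h') with pos 4 ('e'): MISMATCH
  Compare pos 1 ('n') with pos 3 ('d'): MISMATCH
Result: not a palindrome

0


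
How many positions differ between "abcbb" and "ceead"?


Comparing "abcbb" and "ceead" position by position:
  Position 0: 'a' vs 'c' => DIFFER
  Position 1: 'b' vs 'e' => DIFFER
  Position 2: 'c' vs 'e' => DIFFER
  Position 3: 'b' vs 'a' => DIFFER
  Position 4: 'b' vs 'd' => DIFFER
Positions that differ: 5

5


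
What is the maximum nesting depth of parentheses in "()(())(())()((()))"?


Input: "()(())(())()((()))"
Tracking depth:
  Position 0 '(': depth becomes 1
  Position 1 ')': depth becomes 0
  Position 2 '(': depth becomes 1
  Position 3 '(': depth becomes 2
  Position 4 ')': depth becomes 1
  Position 5 ')': depth becomes 0
  Position 6 '(': depth becomes 1
  Position 7 '(': depth becomes 2
  Position 8 ')': depth becomes 1
  Position 9 ')': depth becomes 0
  Position 10 '(': depth becomes 1
  Position 11 ')': depth becomes 0
  Position 12 '(': depth becomes 1
  Position 13 '(': depth becomes 2
  Position 14 '(': depth becomes 3
  Position 15 ')': depth becomes 2
  Position 16 ')': depth becomes 1
  Position 17 ')': depth becomes 0
Maximum depth reached: 3

3


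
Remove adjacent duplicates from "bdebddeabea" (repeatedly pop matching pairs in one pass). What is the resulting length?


Input: bdebddeabea
Stack-based adjacent duplicate removal:
  Read 'b': push. Stack: b
  Read 'd': push. Stack: bd
  Read 'e': push. Stack: bde
  Read 'b': push. Stack: bdeb
  Read 'd': push. Stack: bdebd
  Read 'd': matches stack top 'd' => pop. Stack: bdeb
  Read 'e': push. Stack: bdebe
  Read 'a': push. Stack: bdebea
  Read 'b': push. Stack: bdebeab
  Read 'e': push. Stack: bdebeabe
  Read 'a': push. Stack: bdebeabea
Final stack: "bdebeabea" (length 9)

9


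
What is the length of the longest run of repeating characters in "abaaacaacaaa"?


Input: "abaaacaacaaa"
Scanning for longest run:
  Position 1 ('b'): new char, reset run to 1
  Position 2 ('a'): new char, reset run to 1
  Position 3 ('a'): continues run of 'a', length=2
  Position 4 ('a'): continues run of 'a', length=3
  Position 5 ('c'): new char, reset run to 1
  Position 6 ('a'): new char, reset run to 1
  Position 7 ('a'): continues run of 'a', length=2
  Position 8 ('c'): new char, reset run to 1
  Position 9 ('a'): new char, reset run to 1
  Position 10 ('a'): continues run of 'a', length=2
  Position 11 ('a'): continues run of 'a', length=3
Longest run: 'a' with length 3

3


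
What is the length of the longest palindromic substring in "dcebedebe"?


Input: "dcebedebe"
Checking substrings for palindromes:
  [2:9] "ebedebe" (len 7) => palindrome
  [3:8] "bedeb" (len 5) => palindrome
  [2:5] "ebe" (len 3) => palindrome
  [4:7] "ede" (len 3) => palindrome
  [6:9] "ebe" (len 3) => palindrome
Longest palindromic substring: "ebedebe" with length 7

7


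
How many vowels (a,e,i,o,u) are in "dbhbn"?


Input: dbhbn
Checking each character:
  'd' at position 0: consonant
  'b' at position 1: consonant
  'h' at position 2: consonant
  'b' at position 3: consonant
  'n' at position 4: consonant
Total vowels: 0

0


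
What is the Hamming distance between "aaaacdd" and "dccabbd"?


Comparing "aaaacdd" and "dccabbd" position by position:
  Position 0: 'a' vs 'd' => differ
  Position 1: 'a' vs 'c' => differ
  Position 2: 'a' vs 'c' => differ
  Position 3: 'a' vs 'a' => same
  Position 4: 'c' vs 'b' => differ
  Position 5: 'd' vs 'b' => differ
  Position 6: 'd' vs 'd' => same
Total differences (Hamming distance): 5

5


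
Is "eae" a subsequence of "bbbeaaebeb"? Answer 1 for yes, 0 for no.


Check if "eae" is a subsequence of "bbbeaaebeb"
Greedy scan:
  Position 0 ('b'): no match needed
  Position 1 ('b'): no match needed
  Position 2 ('b'): no match needed
  Position 3 ('e'): matches sub[0] = 'e'
  Position 4 ('a'): matches sub[1] = 'a'
  Position 5 ('a'): no match needed
  Position 6 ('e'): matches sub[2] = 'e'
  Position 7 ('b'): no match needed
  Position 8 ('e'): no match needed
  Position 9 ('b'): no match needed
All 3 characters matched => is a subsequence

1


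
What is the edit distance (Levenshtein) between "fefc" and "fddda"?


Computing edit distance: "fefc" -> "fddda"
DP table:
           f    d    d    d    a
      0    1    2    3    4    5
  f   1    0    1    2    3    4
  e   2    1    1    2    3    4
  f   3    2    2    2    3    4
  c   4    3    3    3    3    4
Edit distance = dp[4][5] = 4

4


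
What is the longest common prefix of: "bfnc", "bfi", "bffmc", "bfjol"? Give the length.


Words: bfnc, bfi, bffmc, bfjol
  Position 0: all 'b' => match
  Position 1: all 'f' => match
  Position 2: ('n', 'i', 'f', 'j') => mismatch, stop
LCP = "bf" (length 2)

2


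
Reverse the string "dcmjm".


Input: dcmjm
Reading characters right to left:
  Position 4: 'm'
  Position 3: 'j'
  Position 2: 'm'
  Position 1: 'c'
  Position 0: 'd'
Reversed: mjmcd

mjmcd


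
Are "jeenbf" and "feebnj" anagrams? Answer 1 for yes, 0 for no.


Strings: "jeenbf", "feebnj"
Sorted first:  beefjn
Sorted second: beefjn
Sorted forms match => anagrams

1


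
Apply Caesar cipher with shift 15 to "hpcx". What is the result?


Caesar cipher: shift "hpcx" by 15
  'h' (pos 7) + 15 = pos 22 = 'w'
  'p' (pos 15) + 15 = pos 4 = 'e'
  'c' (pos 2) + 15 = pos 17 = 'r'
  'x' (pos 23) + 15 = pos 12 = 'm'
Result: werm

werm


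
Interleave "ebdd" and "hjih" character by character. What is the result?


Interleaving "ebdd" and "hjih":
  Position 0: 'e' from first, 'h' from second => "eh"
  Position 1: 'b' from first, 'j' from second => "bj"
  Position 2: 'd' from first, 'i' from second => "di"
  Position 3: 'd' from first, 'h' from second => "dh"
Result: ehbjdidh

ehbjdidh


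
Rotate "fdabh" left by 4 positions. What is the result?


Input: "fdabh", rotate left by 4
First 4 characters: "fdab"
Remaining characters: "h"
Concatenate remaining + first: "h" + "fdab" = "hfdab"

hfdab


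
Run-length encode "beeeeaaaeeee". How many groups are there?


Input: beeeeaaaeeee
Scanning for consecutive runs:
  Group 1: 'b' x 1 (positions 0-0)
  Group 2: 'e' x 4 (positions 1-4)
  Group 3: 'a' x 3 (positions 5-7)
  Group 4: 'e' x 4 (positions 8-11)
Total groups: 4

4


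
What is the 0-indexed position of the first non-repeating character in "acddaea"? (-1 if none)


Input: acddaea
Character frequencies:
  'a': 3
  'c': 1
  'd': 2
  'e': 1
Scanning left to right for freq == 1:
  Position 0 ('a'): freq=3, skip
  Position 1 ('c'): unique! => answer = 1

1


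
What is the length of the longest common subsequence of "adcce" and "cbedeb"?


LCS of "adcce" and "cbedeb"
DP table:
           c    b    e    d    e    b
      0    0    0    0    0    0    0
  a   0    0    0    0    0    0    0
  d   0    0    0    0    1    1    1
  c   0    1    1    1    1    1    1
  c   0    1    1    1    1    1    1
  e   0    1    1    2    2    2    2
LCS length = dp[5][6] = 2

2


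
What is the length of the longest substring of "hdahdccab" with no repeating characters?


Input: "hdahdccab"
Sliding window (track last position of each char):
  Position 0 ('h'): window [0,0] length 1 -- new best
  Position 1 ('d'): window [0,1] length 2 -- new best
  Position 2 ('a'): window [0,2] length 3 -- new best
  Position 3 ('h'): repeat (last at 0), move window start to 1
  Position 3 ('h'): window [1,3] length 3
  Position 4 ('d'): repeat (last at 1), move window start to 2
  Position 4 ('d'): window [2,4] length 3
  Position 5 ('c'): window [2,5] length 4 -- new best
  Position 6 ('c'): repeat (last at 5), move window start to 6
  Position 6 ('c'): window [6,6] length 1
  Position 7 ('a'): window [6,7] length 2
  Position 8 ('b'): window [6,8] length 3
Longest substring with no repeats: "ahdc" with length 4

4


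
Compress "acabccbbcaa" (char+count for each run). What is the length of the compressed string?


Input: acabccbbcaa
Runs:
  'a' x 1 => "a1"
  'c' x 1 => "c1"
  'a' x 1 => "a1"
  'b' x 1 => "b1"
  'c' x 2 => "c2"
  'b' x 2 => "b2"
  'c' x 1 => "c1"
  'a' x 2 => "a2"
Compressed: "a1c1a1b1c2b2c1a2"
Compressed length: 16

16


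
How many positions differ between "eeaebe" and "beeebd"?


Comparing "eeaebe" and "beeebd" position by position:
  Position 0: 'e' vs 'b' => DIFFER
  Position 1: 'e' vs 'e' => same
  Position 2: 'a' vs 'e' => DIFFER
  Position 3: 'e' vs 'e' => same
  Position 4: 'b' vs 'b' => same
  Position 5: 'e' vs 'd' => DIFFER
Positions that differ: 3

3


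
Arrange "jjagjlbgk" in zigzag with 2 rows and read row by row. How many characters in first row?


Zigzag "jjagjlbgk" into 2 rows:
Placing characters:
  'j' => row 0
  'j' => row 1
  'a' => row 0
  'g' => row 1
  'j' => row 0
  'l' => row 1
  'b' => row 0
  'g' => row 1
  'k' => row 0
Rows:
  Row 0: "jajbk"
  Row 1: "jglg"
First row length: 5

5


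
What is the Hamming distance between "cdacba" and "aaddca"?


Comparing "cdacba" and "aaddca" position by position:
  Position 0: 'c' vs 'a' => differ
  Position 1: 'd' vs 'a' => differ
  Position 2: 'a' vs 'd' => differ
  Position 3: 'c' vs 'd' => differ
  Position 4: 'b' vs 'c' => differ
  Position 5: 'a' vs 'a' => same
Total differences (Hamming distance): 5

5


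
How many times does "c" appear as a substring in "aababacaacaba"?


Searching for "c" in "aababacaacaba"
Scanning each position:
  Position 0: "a" => no
  Position 1: "a" => no
  Position 2: "b" => no
  Position 3: "a" => no
  Position 4: "b" => no
  Position 5: "a" => no
  Position 6: "c" => MATCH
  Position 7: "a" => no
  Position 8: "a" => no
  Position 9: "c" => MATCH
  Position 10: "a" => no
  Position 11: "b" => no
  Position 12: "a" => no
Total occurrences: 2

2


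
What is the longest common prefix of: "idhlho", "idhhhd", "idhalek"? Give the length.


Words: idhlho, idhhhd, idhalek
  Position 0: all 'i' => match
  Position 1: all 'd' => match
  Position 2: all 'h' => match
  Position 3: ('l', 'h', 'a') => mismatch, stop
LCP = "idh" (length 3)

3


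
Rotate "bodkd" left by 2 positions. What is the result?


Input: "bodkd", rotate left by 2
First 2 characters: "bo"
Remaining characters: "dkd"
Concatenate remaining + first: "dkd" + "bo" = "dkdbo"

dkdbo


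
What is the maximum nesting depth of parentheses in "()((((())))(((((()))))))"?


Input: "()((((())))(((((()))))))"
Tracking depth:
  Position 0 '(': depth becomes 1
  Position 1 ')': depth becomes 0
  Position 2 '(': depth becomes 1
  Position 3 '(': depth becomes 2
  Position 4 '(': depth becomes 3
  Position 5 '(': depth becomes 4
  Position 6 '(': depth becomes 5
  Position 7 ')': depth becomes 4
  Position 8 ')': depth becomes 3
  Position 9 ')': depth becomes 2
  Position 10 ')': depth becomes 1
  Position 11 '(': depth becomes 2
  Position 12 '(': depth becomes 3
  Position 13 '(': depth becomes 4
  Position 14 '(': depth becomes 5
  Position 15 '(': depth becomes 6
  Position 16 '(': depth becomes 7
  Position 17 ')': depth becomes 6
  Position 18 ')': depth becomes 5
  Position 19 ')': depth becomes 4
  Position 20 ')': depth becomes 3
  Position 21 ')': depth becomes 2
  Position 22 ')': depth becomes 1
  Position 23 ')': depth becomes 0
Maximum depth reached: 7

7


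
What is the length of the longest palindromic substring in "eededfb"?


Input: "eededfb"
Checking substrings for palindromes:
  [1:4] "ede" (len 3) => palindrome
  [2:5] "ded" (len 3) => palindrome
  [0:2] "ee" (len 2) => palindrome
Longest palindromic substring: "ede" with length 3

3


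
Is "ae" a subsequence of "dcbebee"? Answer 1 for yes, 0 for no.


Check if "ae" is a subsequence of "dcbebee"
Greedy scan:
  Position 0 ('d'): no match needed
  Position 1 ('c'): no match needed
  Position 2 ('b'): no match needed
  Position 3 ('e'): no match needed
  Position 4 ('b'): no match needed
  Position 5 ('e'): no match needed
  Position 6 ('e'): no match needed
Only matched 0/2 characters => not a subsequence

0


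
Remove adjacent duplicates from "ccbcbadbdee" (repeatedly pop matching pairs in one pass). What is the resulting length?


Input: ccbcbadbdee
Stack-based adjacent duplicate removal:
  Read 'c': push. Stack: c
  Read 'c': matches stack top 'c' => pop. Stack: (empty)
  Read 'b': push. Stack: b
  Read 'c': push. Stack: bc
  Read 'b': push. Stack: bcb
  Read 'a': push. Stack: bcba
  Read 'd': push. Stack: bcbad
  Read 'b': push. Stack: bcbadb
  Read 'd': push. Stack: bcbadbd
  Read 'e': push. Stack: bcbadbde
  Read 'e': matches stack top 'e' => pop. Stack: bcbadbd
Final stack: "bcbadbd" (length 7)

7


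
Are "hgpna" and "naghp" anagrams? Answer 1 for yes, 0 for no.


Strings: "hgpna", "naghp"
Sorted first:  aghnp
Sorted second: aghnp
Sorted forms match => anagrams

1


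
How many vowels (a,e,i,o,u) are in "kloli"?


Input: kloli
Checking each character:
  'k' at position 0: consonant
  'l' at position 1: consonant
  'o' at position 2: vowel (running total: 1)
  'l' at position 3: consonant
  'i' at position 4: vowel (running total: 2)
Total vowels: 2

2


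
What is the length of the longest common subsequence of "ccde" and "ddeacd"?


LCS of "ccde" and "ddeacd"
DP table:
           d    d    e    a    c    d
      0    0    0    0    0    0    0
  c   0    0    0    0    0    1    1
  c   0    0    0    0    0    1    1
  d   0    1    1    1    1    1    2
  e   0    1    1    2    2    2    2
LCS length = dp[4][6] = 2

2


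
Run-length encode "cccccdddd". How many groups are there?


Input: cccccdddd
Scanning for consecutive runs:
  Group 1: 'c' x 5 (positions 0-4)
  Group 2: 'd' x 4 (positions 5-8)
Total groups: 2

2


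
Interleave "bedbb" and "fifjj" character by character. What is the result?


Interleaving "bedbb" and "fifjj":
  Position 0: 'b' from first, 'f' from second => "bf"
  Position 1: 'e' from first, 'i' from second => "ei"
  Position 2: 'd' from first, 'f' from second => "df"
  Position 3: 'b' from first, 'j' from second => "bj"
  Position 4: 'b' from first, 'j' from second => "bj"
Result: bfeidfbjbj

bfeidfbjbj


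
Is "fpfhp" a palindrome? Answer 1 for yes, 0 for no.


Input: fpfhp
Reversed: phfpf
  Compare pos 0 ('f') with pos 4 ('p'): MISMATCH
  Compare pos 1 ('p') with pos 3 ('h'): MISMATCH
Result: not a palindrome

0


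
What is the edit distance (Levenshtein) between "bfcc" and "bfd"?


Computing edit distance: "bfcc" -> "bfd"
DP table:
           b    f    d
      0    1    2    3
  b   1    0    1    2
  f   2    1    0    1
  c   3    2    1    1
  c   4    3    2    2
Edit distance = dp[4][3] = 2

2
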